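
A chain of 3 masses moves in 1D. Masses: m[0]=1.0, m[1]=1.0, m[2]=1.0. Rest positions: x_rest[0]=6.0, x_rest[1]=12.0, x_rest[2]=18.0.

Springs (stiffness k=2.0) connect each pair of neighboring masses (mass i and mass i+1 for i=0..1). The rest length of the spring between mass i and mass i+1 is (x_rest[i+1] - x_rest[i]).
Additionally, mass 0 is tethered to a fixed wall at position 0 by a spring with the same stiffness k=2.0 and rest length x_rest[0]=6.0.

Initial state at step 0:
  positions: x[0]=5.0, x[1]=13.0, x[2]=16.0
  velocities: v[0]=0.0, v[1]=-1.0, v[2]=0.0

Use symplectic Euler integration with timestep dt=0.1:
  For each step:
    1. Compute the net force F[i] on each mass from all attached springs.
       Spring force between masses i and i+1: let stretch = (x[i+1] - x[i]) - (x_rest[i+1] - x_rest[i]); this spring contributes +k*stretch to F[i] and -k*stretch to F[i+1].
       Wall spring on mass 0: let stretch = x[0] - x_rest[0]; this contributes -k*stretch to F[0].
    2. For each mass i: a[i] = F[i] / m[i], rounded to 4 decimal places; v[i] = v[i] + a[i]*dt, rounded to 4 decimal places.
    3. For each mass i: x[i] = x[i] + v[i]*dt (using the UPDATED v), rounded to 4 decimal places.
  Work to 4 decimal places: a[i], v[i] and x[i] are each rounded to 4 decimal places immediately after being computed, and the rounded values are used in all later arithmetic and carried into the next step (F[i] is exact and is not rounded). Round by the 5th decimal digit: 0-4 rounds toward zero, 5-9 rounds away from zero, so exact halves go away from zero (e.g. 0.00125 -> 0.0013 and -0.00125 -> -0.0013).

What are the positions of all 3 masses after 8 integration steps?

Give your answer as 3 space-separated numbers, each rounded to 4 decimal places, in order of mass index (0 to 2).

Answer: 6.2355 10.0484 17.4309

Derivation:
Step 0: x=[5.0000 13.0000 16.0000] v=[0.0000 -1.0000 0.0000]
Step 1: x=[5.0600 12.8000 16.0600] v=[0.6000 -2.0000 0.6000]
Step 2: x=[5.1736 12.5104 16.1748] v=[1.1360 -2.8960 1.1480]
Step 3: x=[5.3305 12.1474 16.3363] v=[1.5686 -3.6305 1.6151]
Step 4: x=[5.5171 11.7318 16.5340] v=[1.8659 -4.1561 1.9773]
Step 5: x=[5.7176 11.2879 16.7557] v=[2.0054 -4.4386 2.2169]
Step 6: x=[5.9152 10.8420 16.9880] v=[1.9759 -4.4591 2.3233]
Step 7: x=[6.0930 10.4205 17.2174] v=[1.7782 -4.2153 2.2941]
Step 8: x=[6.2355 10.0484 17.4309] v=[1.4251 -3.7214 2.1347]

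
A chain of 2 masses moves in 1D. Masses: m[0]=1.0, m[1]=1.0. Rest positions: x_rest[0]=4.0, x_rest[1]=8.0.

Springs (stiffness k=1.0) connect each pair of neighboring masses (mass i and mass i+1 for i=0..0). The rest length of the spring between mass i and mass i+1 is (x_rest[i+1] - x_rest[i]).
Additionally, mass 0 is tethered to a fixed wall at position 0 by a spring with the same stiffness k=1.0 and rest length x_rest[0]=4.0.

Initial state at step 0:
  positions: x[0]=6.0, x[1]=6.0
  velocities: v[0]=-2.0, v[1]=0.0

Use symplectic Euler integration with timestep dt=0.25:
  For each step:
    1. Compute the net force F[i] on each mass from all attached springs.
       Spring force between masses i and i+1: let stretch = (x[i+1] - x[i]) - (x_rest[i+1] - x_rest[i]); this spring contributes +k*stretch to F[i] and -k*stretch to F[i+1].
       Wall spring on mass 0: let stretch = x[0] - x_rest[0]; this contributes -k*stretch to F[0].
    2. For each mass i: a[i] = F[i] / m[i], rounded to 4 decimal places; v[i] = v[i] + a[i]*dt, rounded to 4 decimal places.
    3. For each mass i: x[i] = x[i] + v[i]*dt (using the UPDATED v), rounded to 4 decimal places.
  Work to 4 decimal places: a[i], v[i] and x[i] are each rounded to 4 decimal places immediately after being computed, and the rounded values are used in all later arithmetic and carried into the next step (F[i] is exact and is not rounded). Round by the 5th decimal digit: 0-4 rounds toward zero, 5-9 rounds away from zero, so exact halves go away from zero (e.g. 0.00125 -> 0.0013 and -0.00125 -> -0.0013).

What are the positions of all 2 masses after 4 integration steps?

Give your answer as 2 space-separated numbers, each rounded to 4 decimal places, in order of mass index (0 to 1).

Answer: 1.6854 7.6792

Derivation:
Step 0: x=[6.0000 6.0000] v=[-2.0000 0.0000]
Step 1: x=[5.1250 6.2500] v=[-3.5000 1.0000]
Step 2: x=[4.0000 6.6797] v=[-4.5000 1.7188]
Step 3: x=[2.7925 7.1919] v=[-4.8301 2.0489]
Step 4: x=[1.6854 7.6792] v=[-4.4284 1.9491]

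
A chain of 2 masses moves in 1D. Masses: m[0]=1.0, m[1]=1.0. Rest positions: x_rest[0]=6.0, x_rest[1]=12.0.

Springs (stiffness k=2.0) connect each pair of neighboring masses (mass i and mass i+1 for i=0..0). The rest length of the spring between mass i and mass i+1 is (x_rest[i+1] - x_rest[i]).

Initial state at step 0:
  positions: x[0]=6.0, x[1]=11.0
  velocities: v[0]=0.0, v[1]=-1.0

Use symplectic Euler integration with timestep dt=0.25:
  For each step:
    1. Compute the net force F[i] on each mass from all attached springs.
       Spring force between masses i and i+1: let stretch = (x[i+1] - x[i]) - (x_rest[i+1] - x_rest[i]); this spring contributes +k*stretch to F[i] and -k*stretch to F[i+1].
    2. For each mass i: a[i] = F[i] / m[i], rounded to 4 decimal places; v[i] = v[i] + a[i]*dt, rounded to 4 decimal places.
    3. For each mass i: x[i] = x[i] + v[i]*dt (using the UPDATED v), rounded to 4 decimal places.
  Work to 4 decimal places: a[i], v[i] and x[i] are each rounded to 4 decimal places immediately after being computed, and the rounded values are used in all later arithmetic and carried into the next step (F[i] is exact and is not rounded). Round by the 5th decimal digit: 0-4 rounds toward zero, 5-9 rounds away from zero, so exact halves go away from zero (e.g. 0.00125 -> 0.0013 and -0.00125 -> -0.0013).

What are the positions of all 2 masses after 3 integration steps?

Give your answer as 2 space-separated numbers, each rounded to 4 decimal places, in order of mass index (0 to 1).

Answer: 5.2813 10.9688

Derivation:
Step 0: x=[6.0000 11.0000] v=[0.0000 -1.0000]
Step 1: x=[5.8750 10.8750] v=[-0.5000 -0.5000]
Step 2: x=[5.6250 10.8750] v=[-1.0000 0.0000]
Step 3: x=[5.2813 10.9688] v=[-1.3750 0.3750]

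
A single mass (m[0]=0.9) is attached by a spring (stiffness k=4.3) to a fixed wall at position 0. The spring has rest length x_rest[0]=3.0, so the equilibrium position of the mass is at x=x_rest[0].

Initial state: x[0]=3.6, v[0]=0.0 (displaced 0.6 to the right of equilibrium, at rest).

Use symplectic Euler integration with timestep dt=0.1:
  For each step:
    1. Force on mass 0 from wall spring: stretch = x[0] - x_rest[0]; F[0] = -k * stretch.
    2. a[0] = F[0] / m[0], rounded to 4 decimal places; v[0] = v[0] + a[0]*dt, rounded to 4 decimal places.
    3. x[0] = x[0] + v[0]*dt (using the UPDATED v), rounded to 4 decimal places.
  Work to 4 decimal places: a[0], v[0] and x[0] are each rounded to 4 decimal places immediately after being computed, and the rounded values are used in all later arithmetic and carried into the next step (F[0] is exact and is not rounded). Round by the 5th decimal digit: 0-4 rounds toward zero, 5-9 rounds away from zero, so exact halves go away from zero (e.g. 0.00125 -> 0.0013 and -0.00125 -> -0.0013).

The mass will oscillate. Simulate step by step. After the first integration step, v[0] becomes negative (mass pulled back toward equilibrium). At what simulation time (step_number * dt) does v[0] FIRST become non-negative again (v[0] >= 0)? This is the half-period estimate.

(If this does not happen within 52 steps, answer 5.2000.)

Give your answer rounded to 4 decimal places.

Answer: 1.5000

Derivation:
Step 0: x=[3.6000] v=[0.0000]
Step 1: x=[3.5713] v=[-0.2867]
Step 2: x=[3.5153] v=[-0.5597]
Step 3: x=[3.4347] v=[-0.8059]
Step 4: x=[3.3333] v=[-1.0136]
Step 5: x=[3.2160] v=[-1.1728]
Step 6: x=[3.0884] v=[-1.2760]
Step 7: x=[2.9566] v=[-1.3182]
Step 8: x=[2.8269] v=[-1.2975]
Step 9: x=[2.7054] v=[-1.2148]
Step 10: x=[2.5980] v=[-1.0741]
Step 11: x=[2.5098] v=[-0.8820]
Step 12: x=[2.4450] v=[-0.6478]
Step 13: x=[2.4067] v=[-0.3826]
Step 14: x=[2.3968] v=[-0.0991]
Step 15: x=[2.4157] v=[0.1891]
First v>=0 after going negative at step 15, time=1.5000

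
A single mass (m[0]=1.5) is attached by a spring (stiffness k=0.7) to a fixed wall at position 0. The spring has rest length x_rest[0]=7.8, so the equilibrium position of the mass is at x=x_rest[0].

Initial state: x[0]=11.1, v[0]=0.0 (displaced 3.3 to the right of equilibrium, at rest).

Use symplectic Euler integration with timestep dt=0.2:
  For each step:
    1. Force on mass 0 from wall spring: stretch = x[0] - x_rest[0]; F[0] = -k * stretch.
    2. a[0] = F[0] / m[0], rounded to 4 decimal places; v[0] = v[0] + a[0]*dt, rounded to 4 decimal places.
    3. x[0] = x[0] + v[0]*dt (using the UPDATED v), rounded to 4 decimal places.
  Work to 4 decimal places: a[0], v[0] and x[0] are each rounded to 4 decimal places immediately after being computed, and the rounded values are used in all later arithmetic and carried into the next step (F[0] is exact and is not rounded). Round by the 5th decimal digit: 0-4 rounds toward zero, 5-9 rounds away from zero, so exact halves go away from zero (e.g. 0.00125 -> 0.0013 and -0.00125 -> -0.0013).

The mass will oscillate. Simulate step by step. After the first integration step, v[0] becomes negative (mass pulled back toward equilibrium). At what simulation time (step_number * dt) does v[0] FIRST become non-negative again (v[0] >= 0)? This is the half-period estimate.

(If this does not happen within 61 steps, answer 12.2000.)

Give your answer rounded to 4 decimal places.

Answer: 4.6000

Derivation:
Step 0: x=[11.1000] v=[0.0000]
Step 1: x=[11.0384] v=[-0.3080]
Step 2: x=[10.9163] v=[-0.6103]
Step 3: x=[10.7361] v=[-0.9012]
Step 4: x=[10.5011] v=[-1.1752]
Step 5: x=[10.2156] v=[-1.4273]
Step 6: x=[9.8850] v=[-1.6528]
Step 7: x=[9.5155] v=[-1.8474]
Step 8: x=[9.1140] v=[-2.0075]
Step 9: x=[8.6880] v=[-2.1301]
Step 10: x=[8.2454] v=[-2.2130]
Step 11: x=[7.7945] v=[-2.2546]
Step 12: x=[7.3437] v=[-2.2541]
Step 13: x=[6.9014] v=[-2.2115]
Step 14: x=[6.4759] v=[-2.1276]
Step 15: x=[6.0751] v=[-2.0040]
Step 16: x=[5.7065] v=[-1.8430]
Step 17: x=[5.3770] v=[-1.6476]
Step 18: x=[5.0927] v=[-1.4215]
Step 19: x=[4.8589] v=[-1.1688]
Step 20: x=[4.6800] v=[-0.8943]
Step 21: x=[4.5594] v=[-0.6031]
Step 22: x=[4.4993] v=[-0.3006]
Step 23: x=[4.5008] v=[0.0075]
First v>=0 after going negative at step 23, time=4.6000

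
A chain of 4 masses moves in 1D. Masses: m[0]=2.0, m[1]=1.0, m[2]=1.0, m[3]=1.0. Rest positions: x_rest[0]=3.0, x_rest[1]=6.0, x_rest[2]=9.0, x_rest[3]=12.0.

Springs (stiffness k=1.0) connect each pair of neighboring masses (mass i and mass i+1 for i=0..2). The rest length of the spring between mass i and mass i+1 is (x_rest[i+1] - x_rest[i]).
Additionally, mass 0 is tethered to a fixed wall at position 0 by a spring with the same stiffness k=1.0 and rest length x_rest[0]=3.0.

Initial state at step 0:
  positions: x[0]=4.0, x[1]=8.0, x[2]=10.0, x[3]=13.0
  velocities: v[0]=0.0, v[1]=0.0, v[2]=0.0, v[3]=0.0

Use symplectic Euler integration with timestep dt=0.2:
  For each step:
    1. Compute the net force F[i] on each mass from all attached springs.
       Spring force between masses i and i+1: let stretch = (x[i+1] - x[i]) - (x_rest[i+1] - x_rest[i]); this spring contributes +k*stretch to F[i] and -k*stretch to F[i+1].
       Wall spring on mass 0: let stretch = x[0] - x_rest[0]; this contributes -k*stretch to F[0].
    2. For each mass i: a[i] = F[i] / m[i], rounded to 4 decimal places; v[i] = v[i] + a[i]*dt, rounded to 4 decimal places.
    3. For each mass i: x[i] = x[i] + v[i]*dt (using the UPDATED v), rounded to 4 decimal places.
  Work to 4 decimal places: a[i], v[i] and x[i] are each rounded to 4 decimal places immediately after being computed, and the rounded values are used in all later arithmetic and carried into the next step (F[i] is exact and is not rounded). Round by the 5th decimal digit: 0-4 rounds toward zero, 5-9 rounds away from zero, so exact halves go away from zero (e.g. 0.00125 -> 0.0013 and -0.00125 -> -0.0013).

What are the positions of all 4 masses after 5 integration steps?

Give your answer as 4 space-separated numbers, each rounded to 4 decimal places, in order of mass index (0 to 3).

Answer: 3.9500 7.0542 10.4001 13.0475

Derivation:
Step 0: x=[4.0000 8.0000 10.0000 13.0000] v=[0.0000 0.0000 0.0000 0.0000]
Step 1: x=[4.0000 7.9200 10.0400 13.0000] v=[0.0000 -0.4000 0.2000 0.0000]
Step 2: x=[3.9984 7.7680 10.1136 13.0016] v=[-0.0080 -0.7600 0.3680 0.0080]
Step 3: x=[3.9922 7.5590 10.2089 13.0077] v=[-0.0309 -1.0448 0.4765 0.0304]
Step 4: x=[3.9775 7.3134 10.3102 13.0218] v=[-0.0734 -1.2282 0.5063 0.0706]
Step 5: x=[3.9500 7.0542 10.4001 13.0475] v=[-0.1376 -1.2960 0.4493 0.1283]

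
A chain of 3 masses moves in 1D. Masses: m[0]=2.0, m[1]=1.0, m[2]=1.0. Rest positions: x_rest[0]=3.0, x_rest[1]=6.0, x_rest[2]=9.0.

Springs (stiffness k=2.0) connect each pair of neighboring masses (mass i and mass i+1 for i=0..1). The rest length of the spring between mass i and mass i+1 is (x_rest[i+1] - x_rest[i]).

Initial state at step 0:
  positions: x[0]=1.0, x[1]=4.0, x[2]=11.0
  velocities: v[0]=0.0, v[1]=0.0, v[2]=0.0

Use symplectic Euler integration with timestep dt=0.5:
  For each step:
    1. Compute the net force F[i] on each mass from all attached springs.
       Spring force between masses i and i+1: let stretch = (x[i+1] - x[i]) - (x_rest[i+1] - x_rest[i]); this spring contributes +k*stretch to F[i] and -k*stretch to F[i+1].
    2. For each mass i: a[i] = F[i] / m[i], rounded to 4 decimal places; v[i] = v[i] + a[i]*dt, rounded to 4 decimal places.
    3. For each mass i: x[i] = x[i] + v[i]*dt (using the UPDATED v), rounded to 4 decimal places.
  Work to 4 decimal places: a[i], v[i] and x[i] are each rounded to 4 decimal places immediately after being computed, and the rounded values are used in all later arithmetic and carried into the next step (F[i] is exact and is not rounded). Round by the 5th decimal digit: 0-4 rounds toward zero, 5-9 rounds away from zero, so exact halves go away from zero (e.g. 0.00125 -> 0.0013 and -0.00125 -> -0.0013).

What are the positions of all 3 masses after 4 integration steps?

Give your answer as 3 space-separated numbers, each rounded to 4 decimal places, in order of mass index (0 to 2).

Step 0: x=[1.0000 4.0000 11.0000] v=[0.0000 0.0000 0.0000]
Step 1: x=[1.0000 6.0000 9.0000] v=[0.0000 4.0000 -4.0000]
Step 2: x=[1.5000 7.0000 7.0000] v=[1.0000 2.0000 -4.0000]
Step 3: x=[2.6250 5.2500 6.5000] v=[2.2500 -3.5000 -1.0000]
Step 4: x=[3.6563 2.8125 6.8750] v=[2.0625 -4.8750 0.7500]

Answer: 3.6563 2.8125 6.8750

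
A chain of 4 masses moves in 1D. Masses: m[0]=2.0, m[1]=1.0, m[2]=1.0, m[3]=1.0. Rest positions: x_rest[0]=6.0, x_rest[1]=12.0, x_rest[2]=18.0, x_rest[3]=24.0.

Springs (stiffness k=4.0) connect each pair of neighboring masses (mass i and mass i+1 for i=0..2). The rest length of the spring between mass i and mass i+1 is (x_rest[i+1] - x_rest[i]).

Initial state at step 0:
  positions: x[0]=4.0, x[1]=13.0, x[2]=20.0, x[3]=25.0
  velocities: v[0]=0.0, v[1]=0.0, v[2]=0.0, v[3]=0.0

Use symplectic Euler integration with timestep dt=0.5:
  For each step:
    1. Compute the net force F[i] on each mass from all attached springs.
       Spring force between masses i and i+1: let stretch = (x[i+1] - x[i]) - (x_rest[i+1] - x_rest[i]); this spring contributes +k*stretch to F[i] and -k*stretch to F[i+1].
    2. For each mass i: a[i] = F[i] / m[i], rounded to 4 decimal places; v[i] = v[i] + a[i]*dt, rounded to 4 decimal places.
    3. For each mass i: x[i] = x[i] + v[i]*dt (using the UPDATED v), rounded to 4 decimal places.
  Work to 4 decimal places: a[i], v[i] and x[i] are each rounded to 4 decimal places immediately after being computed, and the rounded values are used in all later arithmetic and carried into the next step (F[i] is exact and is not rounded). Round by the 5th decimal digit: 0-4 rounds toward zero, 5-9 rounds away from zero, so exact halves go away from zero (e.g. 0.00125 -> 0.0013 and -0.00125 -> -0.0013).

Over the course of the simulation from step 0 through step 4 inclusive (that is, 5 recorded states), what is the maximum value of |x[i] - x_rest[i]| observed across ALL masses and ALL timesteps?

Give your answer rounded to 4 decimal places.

Answer: 3.5000

Derivation:
Step 0: x=[4.0000 13.0000 20.0000 25.0000] v=[0.0000 0.0000 0.0000 0.0000]
Step 1: x=[5.5000 11.0000 18.0000 26.0000] v=[3.0000 -4.0000 -4.0000 2.0000]
Step 2: x=[6.7500 10.5000 17.0000 25.0000] v=[2.5000 -1.0000 -2.0000 -2.0000]
Step 3: x=[6.8750 12.7500 17.5000 22.0000] v=[0.2500 4.5000 1.0000 -6.0000]
Step 4: x=[6.9375 13.8750 17.7500 20.5000] v=[0.1250 2.2500 0.5000 -3.0000]
Max displacement = 3.5000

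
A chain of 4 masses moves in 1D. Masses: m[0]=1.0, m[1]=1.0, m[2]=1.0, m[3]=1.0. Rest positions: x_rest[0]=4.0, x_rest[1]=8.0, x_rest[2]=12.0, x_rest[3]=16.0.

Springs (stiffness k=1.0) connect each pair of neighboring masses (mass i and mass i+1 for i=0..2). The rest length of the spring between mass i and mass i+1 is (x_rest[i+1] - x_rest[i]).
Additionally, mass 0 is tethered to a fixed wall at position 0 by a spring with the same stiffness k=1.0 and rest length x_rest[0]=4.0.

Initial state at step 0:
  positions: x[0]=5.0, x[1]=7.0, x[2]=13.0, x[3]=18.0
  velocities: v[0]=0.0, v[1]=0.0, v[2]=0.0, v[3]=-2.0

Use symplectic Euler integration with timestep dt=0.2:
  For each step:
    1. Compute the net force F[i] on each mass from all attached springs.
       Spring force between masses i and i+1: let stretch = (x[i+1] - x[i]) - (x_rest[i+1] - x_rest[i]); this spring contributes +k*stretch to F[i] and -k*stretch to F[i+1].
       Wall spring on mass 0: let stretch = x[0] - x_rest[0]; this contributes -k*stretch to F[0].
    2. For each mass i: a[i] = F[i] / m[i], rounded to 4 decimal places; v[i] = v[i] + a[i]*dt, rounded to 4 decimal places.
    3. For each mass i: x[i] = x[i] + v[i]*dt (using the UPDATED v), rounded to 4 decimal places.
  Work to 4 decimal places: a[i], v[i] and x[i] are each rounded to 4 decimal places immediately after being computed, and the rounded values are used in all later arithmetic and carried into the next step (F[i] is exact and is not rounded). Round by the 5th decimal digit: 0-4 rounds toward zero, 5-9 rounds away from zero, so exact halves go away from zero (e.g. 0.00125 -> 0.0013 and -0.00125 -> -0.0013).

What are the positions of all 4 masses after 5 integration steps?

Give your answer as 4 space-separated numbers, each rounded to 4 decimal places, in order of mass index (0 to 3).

Step 0: x=[5.0000 7.0000 13.0000 18.0000] v=[0.0000 0.0000 0.0000 -2.0000]
Step 1: x=[4.8800 7.1600 12.9600 17.5600] v=[-0.6000 0.8000 -0.2000 -2.2000]
Step 2: x=[4.6560 7.4608 12.8720 17.0960] v=[-1.1200 1.5040 -0.4400 -2.3200]
Step 3: x=[4.3580 7.8659 12.7365 16.6230] v=[-1.4902 2.0253 -0.6774 -2.3648]
Step 4: x=[4.0260 8.3255 12.5617 16.1546] v=[-1.6602 2.2978 -0.8742 -2.3421]
Step 5: x=[3.7049 8.7825 12.3611 15.7025] v=[-1.6055 2.2851 -1.0029 -2.2607]

Answer: 3.7049 8.7825 12.3611 15.7025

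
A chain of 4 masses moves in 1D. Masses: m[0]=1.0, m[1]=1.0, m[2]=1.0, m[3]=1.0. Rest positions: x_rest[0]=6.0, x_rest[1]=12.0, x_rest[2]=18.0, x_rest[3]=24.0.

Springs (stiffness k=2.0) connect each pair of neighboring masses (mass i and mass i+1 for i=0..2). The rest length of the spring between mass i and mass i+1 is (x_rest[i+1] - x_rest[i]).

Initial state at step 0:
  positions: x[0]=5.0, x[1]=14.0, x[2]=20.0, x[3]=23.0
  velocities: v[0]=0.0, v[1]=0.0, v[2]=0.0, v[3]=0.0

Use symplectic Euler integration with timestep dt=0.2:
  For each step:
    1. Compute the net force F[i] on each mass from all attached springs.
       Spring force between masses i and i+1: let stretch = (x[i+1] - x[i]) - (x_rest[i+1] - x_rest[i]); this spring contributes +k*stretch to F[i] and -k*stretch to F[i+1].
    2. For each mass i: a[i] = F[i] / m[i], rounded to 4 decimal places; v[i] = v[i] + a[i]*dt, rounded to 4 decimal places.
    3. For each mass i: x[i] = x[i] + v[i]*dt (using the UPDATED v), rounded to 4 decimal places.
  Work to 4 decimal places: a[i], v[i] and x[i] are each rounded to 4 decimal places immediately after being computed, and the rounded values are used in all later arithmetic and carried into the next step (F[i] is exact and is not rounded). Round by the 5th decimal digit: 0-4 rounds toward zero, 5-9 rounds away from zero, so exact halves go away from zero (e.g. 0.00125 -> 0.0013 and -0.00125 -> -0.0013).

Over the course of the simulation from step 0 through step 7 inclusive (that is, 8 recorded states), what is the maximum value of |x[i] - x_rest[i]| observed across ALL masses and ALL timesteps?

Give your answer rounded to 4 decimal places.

Answer: 2.0197

Derivation:
Step 0: x=[5.0000 14.0000 20.0000 23.0000] v=[0.0000 0.0000 0.0000 0.0000]
Step 1: x=[5.2400 13.7600 19.7600 23.2400] v=[1.2000 -1.2000 -1.2000 1.2000]
Step 2: x=[5.6816 13.3184 19.3184 23.6816] v=[2.2080 -2.2080 -2.2080 2.2080]
Step 3: x=[6.2541 12.7459 18.7459 24.2541] v=[2.8627 -2.8627 -2.8627 2.8627]
Step 4: x=[6.8660 12.1340 18.1340 24.8660] v=[3.0594 -3.0594 -3.0594 3.0594]
Step 5: x=[7.4193 11.5807 17.5807 25.4193] v=[2.7666 -2.7666 -2.7666 2.7666]
Step 6: x=[7.8255 11.1745 17.1745 25.8255] v=[2.0312 -2.0312 -2.0312 2.0312]
Step 7: x=[8.0197 10.9803 16.9803 26.0197] v=[0.9708 -0.9708 -0.9708 0.9708]
Max displacement = 2.0197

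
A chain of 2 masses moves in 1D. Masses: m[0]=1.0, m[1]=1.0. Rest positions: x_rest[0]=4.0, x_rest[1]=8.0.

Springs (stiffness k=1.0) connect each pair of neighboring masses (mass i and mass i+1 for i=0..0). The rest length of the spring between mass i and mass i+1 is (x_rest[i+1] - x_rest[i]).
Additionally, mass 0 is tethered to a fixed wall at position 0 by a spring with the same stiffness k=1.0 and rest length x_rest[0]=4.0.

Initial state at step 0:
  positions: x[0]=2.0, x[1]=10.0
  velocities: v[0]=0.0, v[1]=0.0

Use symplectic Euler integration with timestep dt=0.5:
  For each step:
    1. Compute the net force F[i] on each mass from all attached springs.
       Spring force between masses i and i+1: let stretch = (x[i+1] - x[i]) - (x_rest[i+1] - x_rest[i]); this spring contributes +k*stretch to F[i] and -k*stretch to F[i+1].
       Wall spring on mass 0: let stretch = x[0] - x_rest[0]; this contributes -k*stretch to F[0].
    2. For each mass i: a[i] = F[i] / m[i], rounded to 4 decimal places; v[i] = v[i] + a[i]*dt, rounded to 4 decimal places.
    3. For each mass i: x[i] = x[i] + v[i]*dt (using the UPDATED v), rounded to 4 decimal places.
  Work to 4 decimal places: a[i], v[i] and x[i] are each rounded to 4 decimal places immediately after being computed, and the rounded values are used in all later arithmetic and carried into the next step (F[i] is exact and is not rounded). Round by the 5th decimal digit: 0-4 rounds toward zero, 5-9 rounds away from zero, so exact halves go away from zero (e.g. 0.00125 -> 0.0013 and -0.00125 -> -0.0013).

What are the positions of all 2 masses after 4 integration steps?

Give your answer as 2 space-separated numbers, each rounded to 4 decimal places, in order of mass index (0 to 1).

Answer: 6.1641 6.7970

Derivation:
Step 0: x=[2.0000 10.0000] v=[0.0000 0.0000]
Step 1: x=[3.5000 9.0000] v=[3.0000 -2.0000]
Step 2: x=[5.5000 7.6250] v=[4.0000 -2.7500]
Step 3: x=[6.6563 6.7188] v=[2.3125 -1.8125]
Step 4: x=[6.1641 6.7970] v=[-0.9844 0.1563]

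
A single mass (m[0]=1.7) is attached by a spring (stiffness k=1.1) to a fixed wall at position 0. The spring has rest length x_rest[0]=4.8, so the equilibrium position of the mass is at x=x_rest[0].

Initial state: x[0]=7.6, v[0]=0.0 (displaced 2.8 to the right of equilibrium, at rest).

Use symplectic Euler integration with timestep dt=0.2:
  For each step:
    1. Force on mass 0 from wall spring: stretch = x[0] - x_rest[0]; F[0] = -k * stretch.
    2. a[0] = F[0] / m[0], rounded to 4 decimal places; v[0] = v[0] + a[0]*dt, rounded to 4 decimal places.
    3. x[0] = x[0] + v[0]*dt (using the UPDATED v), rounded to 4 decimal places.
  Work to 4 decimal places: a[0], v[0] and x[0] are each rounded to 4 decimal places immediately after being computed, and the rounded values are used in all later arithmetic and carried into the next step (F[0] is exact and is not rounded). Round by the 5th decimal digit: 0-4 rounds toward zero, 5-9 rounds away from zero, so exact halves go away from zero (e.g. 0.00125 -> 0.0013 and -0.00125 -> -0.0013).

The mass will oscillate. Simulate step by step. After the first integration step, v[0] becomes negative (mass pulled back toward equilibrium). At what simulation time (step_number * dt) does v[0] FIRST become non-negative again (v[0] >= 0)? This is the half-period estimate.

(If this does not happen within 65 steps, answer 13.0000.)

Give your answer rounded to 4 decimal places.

Answer: 4.0000

Derivation:
Step 0: x=[7.6000] v=[0.0000]
Step 1: x=[7.5275] v=[-0.3624]
Step 2: x=[7.3844] v=[-0.7154]
Step 3: x=[7.1744] v=[-1.0499]
Step 4: x=[6.9030] v=[-1.3572]
Step 5: x=[6.5771] v=[-1.6294]
Step 6: x=[6.2052] v=[-1.8594]
Step 7: x=[5.7970] v=[-2.0412]
Step 8: x=[5.3630] v=[-2.1702]
Step 9: x=[4.9144] v=[-2.2431]
Step 10: x=[4.4628] v=[-2.2579]
Step 11: x=[4.0199] v=[-2.2143]
Step 12: x=[3.5972] v=[-2.1133]
Step 13: x=[3.2057] v=[-1.9576]
Step 14: x=[2.8554] v=[-1.7513]
Step 15: x=[2.5555] v=[-1.4996]
Step 16: x=[2.3137] v=[-1.2091]
Step 17: x=[2.1362] v=[-0.8873]
Step 18: x=[2.0277] v=[-0.5426]
Step 19: x=[1.9909] v=[-0.1838]
Step 20: x=[2.0268] v=[0.1797]
First v>=0 after going negative at step 20, time=4.0000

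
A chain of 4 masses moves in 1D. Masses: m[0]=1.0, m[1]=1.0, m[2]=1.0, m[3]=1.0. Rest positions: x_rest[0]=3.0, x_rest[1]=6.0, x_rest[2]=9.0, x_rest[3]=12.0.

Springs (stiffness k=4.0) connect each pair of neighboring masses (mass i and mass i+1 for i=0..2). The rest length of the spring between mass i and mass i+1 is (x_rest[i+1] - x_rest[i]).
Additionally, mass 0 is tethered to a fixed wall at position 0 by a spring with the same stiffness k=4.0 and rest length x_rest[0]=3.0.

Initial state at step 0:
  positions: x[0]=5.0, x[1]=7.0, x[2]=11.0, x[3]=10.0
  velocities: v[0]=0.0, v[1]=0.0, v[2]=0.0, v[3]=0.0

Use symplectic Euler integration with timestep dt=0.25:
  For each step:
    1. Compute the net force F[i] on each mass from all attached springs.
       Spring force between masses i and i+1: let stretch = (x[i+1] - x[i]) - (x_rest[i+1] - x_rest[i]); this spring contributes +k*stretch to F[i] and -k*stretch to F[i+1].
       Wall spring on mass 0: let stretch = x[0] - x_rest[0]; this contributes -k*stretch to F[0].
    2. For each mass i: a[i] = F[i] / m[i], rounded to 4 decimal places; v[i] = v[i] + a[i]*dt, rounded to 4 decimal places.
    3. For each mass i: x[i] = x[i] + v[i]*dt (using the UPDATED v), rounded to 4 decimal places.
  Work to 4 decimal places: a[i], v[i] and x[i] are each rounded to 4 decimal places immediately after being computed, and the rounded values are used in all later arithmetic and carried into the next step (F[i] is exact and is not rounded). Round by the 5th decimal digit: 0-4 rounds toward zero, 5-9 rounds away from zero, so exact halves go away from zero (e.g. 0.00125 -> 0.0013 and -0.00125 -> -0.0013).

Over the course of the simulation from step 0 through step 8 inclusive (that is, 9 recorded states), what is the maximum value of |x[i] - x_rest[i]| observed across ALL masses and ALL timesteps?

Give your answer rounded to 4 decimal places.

Step 0: x=[5.0000 7.0000 11.0000 10.0000] v=[0.0000 0.0000 0.0000 0.0000]
Step 1: x=[4.2500 7.5000 9.7500 11.0000] v=[-3.0000 2.0000 -5.0000 4.0000]
Step 2: x=[3.2500 7.7500 8.2500 12.4375] v=[-4.0000 1.0000 -6.0000 5.7500]
Step 3: x=[2.5625 7.0000 7.6719 13.5781] v=[-2.7500 -3.0000 -2.3125 4.5625]
Step 4: x=[2.3438 5.3086 8.4024 13.9922] v=[-0.8750 -6.7656 2.9218 1.6563]
Step 5: x=[2.2803 3.6495 9.7569 13.7588] v=[-0.2540 -6.6366 5.4178 -0.9335]
Step 6: x=[1.9890 3.1749 10.5850 13.2750] v=[-1.1651 -1.8984 3.3123 -1.9354]
Step 7: x=[1.4970 4.2564 10.2331 12.8687] v=[-1.9682 4.3258 -1.4078 -1.6254]
Step 8: x=[1.3206 6.1422 9.0459 12.5535] v=[-0.7058 7.5431 -4.7489 -1.2610]
Max displacement = 2.8251

Answer: 2.8251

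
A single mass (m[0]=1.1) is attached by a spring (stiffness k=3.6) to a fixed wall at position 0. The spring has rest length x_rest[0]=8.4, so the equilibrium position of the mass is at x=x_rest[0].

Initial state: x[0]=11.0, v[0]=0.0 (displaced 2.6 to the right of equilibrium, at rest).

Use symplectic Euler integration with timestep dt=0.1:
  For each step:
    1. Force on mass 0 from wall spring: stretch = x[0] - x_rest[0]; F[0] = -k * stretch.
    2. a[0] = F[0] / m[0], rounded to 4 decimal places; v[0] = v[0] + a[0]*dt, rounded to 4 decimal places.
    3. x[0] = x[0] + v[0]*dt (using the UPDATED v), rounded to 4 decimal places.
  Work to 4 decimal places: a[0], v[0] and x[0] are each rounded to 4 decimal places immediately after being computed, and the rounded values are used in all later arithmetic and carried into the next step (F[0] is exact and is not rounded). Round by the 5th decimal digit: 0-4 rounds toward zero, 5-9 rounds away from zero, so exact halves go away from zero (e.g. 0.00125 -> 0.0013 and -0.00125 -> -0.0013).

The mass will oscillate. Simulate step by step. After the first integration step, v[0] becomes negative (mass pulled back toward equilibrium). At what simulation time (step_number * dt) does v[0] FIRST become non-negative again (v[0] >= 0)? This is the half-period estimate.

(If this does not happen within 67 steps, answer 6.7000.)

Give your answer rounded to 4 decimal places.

Answer: 1.8000

Derivation:
Step 0: x=[11.0000] v=[0.0000]
Step 1: x=[10.9149] v=[-0.8509]
Step 2: x=[10.7475] v=[-1.6740]
Step 3: x=[10.5033] v=[-2.4423]
Step 4: x=[10.1902] v=[-3.1307]
Step 5: x=[9.8185] v=[-3.7166]
Step 6: x=[9.4004] v=[-4.1808]
Step 7: x=[8.9496] v=[-4.5082]
Step 8: x=[8.4808] v=[-4.6881]
Step 9: x=[8.0094] v=[-4.7145]
Step 10: x=[7.5507] v=[-4.5867]
Step 11: x=[7.1198] v=[-4.3088]
Step 12: x=[6.7308] v=[-3.8898]
Step 13: x=[6.3965] v=[-3.3435]
Step 14: x=[6.1277] v=[-2.6878]
Step 15: x=[5.9333] v=[-1.9441]
Step 16: x=[5.8196] v=[-1.1368]
Step 17: x=[5.7904] v=[-0.2923]
Step 18: x=[5.8466] v=[0.5618]
First v>=0 after going negative at step 18, time=1.8000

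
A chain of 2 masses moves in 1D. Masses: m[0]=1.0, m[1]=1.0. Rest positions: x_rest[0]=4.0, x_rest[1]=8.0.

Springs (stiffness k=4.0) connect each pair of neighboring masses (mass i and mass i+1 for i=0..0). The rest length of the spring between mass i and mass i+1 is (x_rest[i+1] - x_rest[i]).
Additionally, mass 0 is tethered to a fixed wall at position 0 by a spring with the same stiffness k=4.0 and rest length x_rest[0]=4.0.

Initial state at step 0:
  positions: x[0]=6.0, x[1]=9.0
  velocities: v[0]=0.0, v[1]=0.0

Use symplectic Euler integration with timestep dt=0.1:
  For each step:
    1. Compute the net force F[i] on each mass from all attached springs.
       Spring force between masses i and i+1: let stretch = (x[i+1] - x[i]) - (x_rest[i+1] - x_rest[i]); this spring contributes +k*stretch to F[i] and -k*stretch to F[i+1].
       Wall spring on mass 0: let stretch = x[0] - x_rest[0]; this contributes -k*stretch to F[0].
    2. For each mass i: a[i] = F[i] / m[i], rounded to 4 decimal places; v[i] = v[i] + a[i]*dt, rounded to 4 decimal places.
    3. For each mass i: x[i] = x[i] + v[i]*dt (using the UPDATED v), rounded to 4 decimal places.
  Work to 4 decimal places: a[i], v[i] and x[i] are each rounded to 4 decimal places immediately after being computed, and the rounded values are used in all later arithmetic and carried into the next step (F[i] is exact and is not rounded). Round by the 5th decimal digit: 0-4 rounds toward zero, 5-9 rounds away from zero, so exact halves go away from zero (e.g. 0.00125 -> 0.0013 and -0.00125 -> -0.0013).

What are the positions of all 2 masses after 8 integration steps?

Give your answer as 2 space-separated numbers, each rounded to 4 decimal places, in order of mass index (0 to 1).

Answer: 3.5559 9.3867

Derivation:
Step 0: x=[6.0000 9.0000] v=[0.0000 0.0000]
Step 1: x=[5.8800 9.0400] v=[-1.2000 0.4000]
Step 2: x=[5.6512 9.1136] v=[-2.2880 0.7360]
Step 3: x=[5.3349 9.2087] v=[-3.1635 0.9510]
Step 4: x=[4.9601 9.3089] v=[-3.7479 1.0015]
Step 5: x=[4.5609 9.3951] v=[-3.9924 0.8620]
Step 6: x=[4.1726 9.4479] v=[-3.8831 0.5283]
Step 7: x=[3.8284 9.4497] v=[-3.4420 0.0182]
Step 8: x=[3.5559 9.3867] v=[-2.7248 -0.6303]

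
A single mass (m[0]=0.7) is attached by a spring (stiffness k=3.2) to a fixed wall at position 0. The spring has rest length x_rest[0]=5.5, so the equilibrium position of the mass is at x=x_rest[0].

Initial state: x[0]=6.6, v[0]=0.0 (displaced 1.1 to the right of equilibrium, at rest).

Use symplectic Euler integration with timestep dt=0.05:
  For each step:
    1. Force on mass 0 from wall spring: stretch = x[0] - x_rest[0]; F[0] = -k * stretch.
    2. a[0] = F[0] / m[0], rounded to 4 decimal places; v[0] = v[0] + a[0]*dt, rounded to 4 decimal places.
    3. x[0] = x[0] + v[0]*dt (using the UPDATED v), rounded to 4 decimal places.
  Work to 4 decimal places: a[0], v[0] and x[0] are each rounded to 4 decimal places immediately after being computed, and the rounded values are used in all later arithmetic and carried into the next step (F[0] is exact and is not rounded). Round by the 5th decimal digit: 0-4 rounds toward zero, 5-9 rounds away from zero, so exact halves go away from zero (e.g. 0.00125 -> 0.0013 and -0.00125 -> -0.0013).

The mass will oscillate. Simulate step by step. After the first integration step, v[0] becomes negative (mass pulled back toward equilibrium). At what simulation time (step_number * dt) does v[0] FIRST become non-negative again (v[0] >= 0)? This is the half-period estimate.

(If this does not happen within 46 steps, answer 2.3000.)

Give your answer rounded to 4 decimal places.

Answer: 1.5000

Derivation:
Step 0: x=[6.6000] v=[0.0000]
Step 1: x=[6.5874] v=[-0.2514]
Step 2: x=[6.5624] v=[-0.5000]
Step 3: x=[6.5253] v=[-0.7428]
Step 4: x=[6.4764] v=[-0.9772]
Step 5: x=[6.4164] v=[-1.2004]
Step 6: x=[6.3459] v=[-1.4099]
Step 7: x=[6.2657] v=[-1.6033]
Step 8: x=[6.1768] v=[-1.7783]
Step 9: x=[6.0802] v=[-1.9330]
Step 10: x=[5.9769] v=[-2.0656]
Step 11: x=[5.8682] v=[-2.1746]
Step 12: x=[5.7553] v=[-2.2588]
Step 13: x=[5.6394] v=[-2.3172]
Step 14: x=[5.5219] v=[-2.3491]
Step 15: x=[5.4042] v=[-2.3541]
Step 16: x=[5.2876] v=[-2.3322]
Step 17: x=[5.1734] v=[-2.2837]
Step 18: x=[5.0629] v=[-2.2091]
Step 19: x=[4.9574] v=[-2.1092]
Step 20: x=[4.8581] v=[-1.9852]
Step 21: x=[4.7662] v=[-1.8385]
Step 22: x=[4.6827] v=[-1.6708]
Step 23: x=[4.6085] v=[-1.4840]
Step 24: x=[4.5445] v=[-1.2802]
Step 25: x=[4.4914] v=[-1.0618]
Step 26: x=[4.4498] v=[-0.8313]
Step 27: x=[4.4202] v=[-0.5913]
Step 28: x=[4.4030] v=[-0.3445]
Step 29: x=[4.3983] v=[-0.0938]
Step 30: x=[4.4062] v=[0.1580]
First v>=0 after going negative at step 30, time=1.5000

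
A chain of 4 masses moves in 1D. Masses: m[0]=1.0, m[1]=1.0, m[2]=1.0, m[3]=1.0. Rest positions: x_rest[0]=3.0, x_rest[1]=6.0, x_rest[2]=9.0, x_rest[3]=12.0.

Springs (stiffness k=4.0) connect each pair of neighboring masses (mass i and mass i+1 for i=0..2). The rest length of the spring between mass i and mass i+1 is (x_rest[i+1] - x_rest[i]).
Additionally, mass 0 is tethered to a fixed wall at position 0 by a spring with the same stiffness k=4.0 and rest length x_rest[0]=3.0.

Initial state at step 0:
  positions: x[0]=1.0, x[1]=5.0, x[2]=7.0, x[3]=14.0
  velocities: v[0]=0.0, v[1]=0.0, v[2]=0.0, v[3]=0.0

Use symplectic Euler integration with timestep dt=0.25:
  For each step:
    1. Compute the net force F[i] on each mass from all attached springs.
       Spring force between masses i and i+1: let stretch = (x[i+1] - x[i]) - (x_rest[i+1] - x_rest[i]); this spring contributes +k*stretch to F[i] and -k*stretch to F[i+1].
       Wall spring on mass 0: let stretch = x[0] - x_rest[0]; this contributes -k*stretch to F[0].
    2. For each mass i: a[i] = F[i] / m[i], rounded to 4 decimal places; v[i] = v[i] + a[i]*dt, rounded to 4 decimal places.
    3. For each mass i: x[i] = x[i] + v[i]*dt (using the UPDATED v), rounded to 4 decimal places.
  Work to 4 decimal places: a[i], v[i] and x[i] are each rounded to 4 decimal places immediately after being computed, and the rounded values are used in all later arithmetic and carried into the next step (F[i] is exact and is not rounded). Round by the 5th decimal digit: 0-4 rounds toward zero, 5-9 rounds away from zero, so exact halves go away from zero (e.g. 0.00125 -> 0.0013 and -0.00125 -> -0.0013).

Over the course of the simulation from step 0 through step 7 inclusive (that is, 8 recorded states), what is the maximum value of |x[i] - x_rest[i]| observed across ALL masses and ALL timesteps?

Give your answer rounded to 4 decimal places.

Step 0: x=[1.0000 5.0000 7.0000 14.0000] v=[0.0000 0.0000 0.0000 0.0000]
Step 1: x=[1.7500 4.5000 8.2500 13.0000] v=[3.0000 -2.0000 5.0000 -4.0000]
Step 2: x=[2.7500 4.2500 9.7500 11.5625] v=[4.0000 -1.0000 6.0000 -5.7500]
Step 3: x=[3.4375 5.0000 10.3281 10.4219] v=[2.7500 3.0000 2.3125 -4.5625]
Step 4: x=[3.6563 6.6914 9.5977 10.0078] v=[0.8750 6.7656 -2.9218 -1.6563]
Step 5: x=[3.7198 8.3506 8.2432 10.2412] v=[0.2538 6.6368 -5.4180 0.9336]
Step 6: x=[4.0110 8.8253 7.4151 10.7251] v=[1.1648 1.8986 -3.3126 1.9356]
Step 7: x=[4.5030 7.7438 7.7670 11.1315] v=[1.9681 -4.3259 1.4076 1.6256]
Max displacement = 2.8253

Answer: 2.8253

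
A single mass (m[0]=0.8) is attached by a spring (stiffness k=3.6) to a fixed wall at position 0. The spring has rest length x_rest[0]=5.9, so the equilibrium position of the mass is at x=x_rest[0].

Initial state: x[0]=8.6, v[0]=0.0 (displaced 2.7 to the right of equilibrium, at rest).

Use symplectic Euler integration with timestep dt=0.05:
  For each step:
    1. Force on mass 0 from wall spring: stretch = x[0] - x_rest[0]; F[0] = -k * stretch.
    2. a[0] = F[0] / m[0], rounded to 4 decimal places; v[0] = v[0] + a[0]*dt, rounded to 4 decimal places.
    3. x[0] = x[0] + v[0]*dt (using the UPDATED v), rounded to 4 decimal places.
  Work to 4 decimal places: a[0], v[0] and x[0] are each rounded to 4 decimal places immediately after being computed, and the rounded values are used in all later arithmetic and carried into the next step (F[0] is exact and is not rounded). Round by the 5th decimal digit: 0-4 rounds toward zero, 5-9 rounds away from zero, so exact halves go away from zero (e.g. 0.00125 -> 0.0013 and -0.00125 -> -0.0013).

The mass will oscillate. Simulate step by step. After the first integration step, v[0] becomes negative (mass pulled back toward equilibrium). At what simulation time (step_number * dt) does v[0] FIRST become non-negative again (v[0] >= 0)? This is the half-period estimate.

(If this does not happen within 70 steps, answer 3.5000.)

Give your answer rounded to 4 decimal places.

Answer: 1.5000

Derivation:
Step 0: x=[8.6000] v=[0.0000]
Step 1: x=[8.5696] v=[-0.6075]
Step 2: x=[8.5092] v=[-1.2082]
Step 3: x=[8.4194] v=[-1.7953]
Step 4: x=[8.3013] v=[-2.3622]
Step 5: x=[8.1562] v=[-2.9025]
Step 6: x=[7.9857] v=[-3.4101]
Step 7: x=[7.7917] v=[-3.8794]
Step 8: x=[7.5765] v=[-4.3050]
Step 9: x=[7.3424] v=[-4.6822]
Step 10: x=[7.0921] v=[-5.0067]
Step 11: x=[6.8284] v=[-5.2749]
Step 12: x=[6.5542] v=[-5.4838]
Step 13: x=[6.2727] v=[-5.6310]
Step 14: x=[5.9870] v=[-5.7149]
Step 15: x=[5.7003] v=[-5.7345]
Step 16: x=[5.4158] v=[-5.6896]
Step 17: x=[5.1368] v=[-5.5807]
Step 18: x=[4.8664] v=[-5.4090]
Step 19: x=[4.6076] v=[-5.1764]
Step 20: x=[4.3633] v=[-4.8856]
Step 21: x=[4.1363] v=[-4.5398]
Step 22: x=[3.9292] v=[-4.1430]
Step 23: x=[3.7442] v=[-3.6996]
Step 24: x=[3.5835] v=[-3.2145]
Step 25: x=[3.4488] v=[-2.6933]
Step 26: x=[3.3417] v=[-2.1418]
Step 27: x=[3.2634] v=[-1.5662]
Step 28: x=[3.2148] v=[-0.9730]
Step 29: x=[3.1964] v=[-0.3688]
Step 30: x=[3.2084] v=[0.2395]
First v>=0 after going negative at step 30, time=1.5000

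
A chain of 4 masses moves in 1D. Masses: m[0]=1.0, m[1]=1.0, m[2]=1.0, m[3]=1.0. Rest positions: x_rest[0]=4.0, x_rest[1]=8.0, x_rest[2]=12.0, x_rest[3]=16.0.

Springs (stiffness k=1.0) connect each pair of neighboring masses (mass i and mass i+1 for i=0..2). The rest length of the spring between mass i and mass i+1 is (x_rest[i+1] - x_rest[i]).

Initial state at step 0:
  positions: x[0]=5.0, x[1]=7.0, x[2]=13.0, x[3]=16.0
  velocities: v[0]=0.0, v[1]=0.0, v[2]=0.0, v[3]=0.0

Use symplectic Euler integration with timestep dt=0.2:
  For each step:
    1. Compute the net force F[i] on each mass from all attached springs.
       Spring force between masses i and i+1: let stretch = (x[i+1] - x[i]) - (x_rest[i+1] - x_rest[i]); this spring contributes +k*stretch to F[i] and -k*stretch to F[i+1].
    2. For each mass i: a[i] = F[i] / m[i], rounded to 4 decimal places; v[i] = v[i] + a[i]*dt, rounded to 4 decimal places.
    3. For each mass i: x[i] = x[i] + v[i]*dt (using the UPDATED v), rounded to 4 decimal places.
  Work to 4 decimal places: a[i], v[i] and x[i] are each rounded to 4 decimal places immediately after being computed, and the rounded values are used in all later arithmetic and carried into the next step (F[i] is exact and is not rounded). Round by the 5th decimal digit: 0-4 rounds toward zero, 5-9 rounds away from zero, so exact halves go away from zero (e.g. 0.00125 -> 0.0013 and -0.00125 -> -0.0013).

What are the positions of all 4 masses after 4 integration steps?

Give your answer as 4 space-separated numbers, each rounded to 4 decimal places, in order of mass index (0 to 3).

Answer: 4.3357 8.3069 12.0469 16.3106

Derivation:
Step 0: x=[5.0000 7.0000 13.0000 16.0000] v=[0.0000 0.0000 0.0000 0.0000]
Step 1: x=[4.9200 7.1600 12.8800 16.0400] v=[-0.4000 0.8000 -0.6000 0.2000]
Step 2: x=[4.7696 7.4592 12.6576 16.1136] v=[-0.7520 1.4960 -1.1120 0.3680]
Step 3: x=[4.5668 7.8588 12.3655 16.2090] v=[-1.0141 1.9978 -1.4605 0.4768]
Step 4: x=[4.3357 8.3069 12.0469 16.3106] v=[-1.1557 2.2407 -1.5931 0.5081]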